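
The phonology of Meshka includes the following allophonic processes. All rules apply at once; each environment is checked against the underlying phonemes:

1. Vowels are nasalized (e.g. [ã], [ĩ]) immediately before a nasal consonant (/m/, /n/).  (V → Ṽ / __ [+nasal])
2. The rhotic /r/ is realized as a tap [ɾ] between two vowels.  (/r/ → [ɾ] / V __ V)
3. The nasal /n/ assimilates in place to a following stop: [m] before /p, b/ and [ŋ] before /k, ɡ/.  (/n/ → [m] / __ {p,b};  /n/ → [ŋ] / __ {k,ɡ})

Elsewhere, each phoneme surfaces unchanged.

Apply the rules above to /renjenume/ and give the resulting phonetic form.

[rẽnjẽnũme]

/r/ — word-initial; rule 2 does not apply here → [r].
Rule 1 applies to /e/ (between /r/ and /n/: before a nasal consonant) → [ẽ].
/n/ (between /e/ and /j/) fails the environment for rule 3, so it stays [n].
/j/ (between /n/ and /e/): no rule targets it → [j].
/e/ (between /j/ and /n/): before a nasal consonant, so rule 1 applies → [ẽ].
/n/ — between /e/ and /u/; rule 3 does not apply here → [n].
Rule 1 applies to /u/ (between /n/ and /m/: before a nasal consonant) → [ũ].
/m/ (between /u/ and /e/): no rule targets it → [m].
/e/ (word-final) fails the environment for rule 1, so it stays [e].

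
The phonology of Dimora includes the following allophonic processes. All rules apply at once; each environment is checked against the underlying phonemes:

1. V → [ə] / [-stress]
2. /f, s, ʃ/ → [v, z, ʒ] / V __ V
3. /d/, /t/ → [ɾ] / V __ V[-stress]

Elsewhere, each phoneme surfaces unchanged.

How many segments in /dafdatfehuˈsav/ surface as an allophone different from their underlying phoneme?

Segments that undergo a rule: /a/ → [ə] (rule 1); /a/ → [ə] (rule 1); /e/ → [ə] (rule 1); /u/ → [ə] (rule 1); /s/ → [z] (rule 2).
All other segments surface unchanged.

5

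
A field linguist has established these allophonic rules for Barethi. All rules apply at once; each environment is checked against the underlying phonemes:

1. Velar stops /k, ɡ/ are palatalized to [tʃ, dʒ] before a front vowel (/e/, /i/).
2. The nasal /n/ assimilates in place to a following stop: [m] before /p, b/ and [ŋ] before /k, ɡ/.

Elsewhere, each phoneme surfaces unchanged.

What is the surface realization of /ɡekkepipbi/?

/ɡ/ (word-initial): before a front vowel, so rule 1 applies → [dʒ].
/e/ — not in any rule's target class → [e].
/k/ (between /e/ and /k/) is in the target of rule 1 but the environment (before a front vowel) is not met → [k].
Rule 1 applies to /k/ (between /k/ and /e/: before a front vowel) → [tʃ].
/e/ stays [e].
/p/ (between /e/ and /i/) is unaffected → [p].
/i/ — not in any rule's target class → [i].
/p/ (between /i/ and /b/): no rule targets it → [p].
/b/ stays [b].
/i/ (word-final) is unaffected → [i].

[dʒektʃepipbi]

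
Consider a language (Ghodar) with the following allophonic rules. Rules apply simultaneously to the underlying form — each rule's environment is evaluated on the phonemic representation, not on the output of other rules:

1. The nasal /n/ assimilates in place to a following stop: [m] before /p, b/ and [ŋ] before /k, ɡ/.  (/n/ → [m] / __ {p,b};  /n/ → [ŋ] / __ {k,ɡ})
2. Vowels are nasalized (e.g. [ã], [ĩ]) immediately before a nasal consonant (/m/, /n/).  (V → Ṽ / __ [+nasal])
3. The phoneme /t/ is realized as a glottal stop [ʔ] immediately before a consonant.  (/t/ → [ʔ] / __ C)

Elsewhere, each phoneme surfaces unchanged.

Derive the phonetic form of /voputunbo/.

[voputũmbo]

/o/ — between /v/ and /p/; rule 2 does not apply here → [o].
/u/ (between /p/ and /t/): rule 2 targets it, but not before a nasal consonant → unchanged [u].
/t/ (between /u/ and /u/) fails the environment for rule 3, so it stays [t].
/u/ — between /t/ and /n/, before a nasal consonant — surfaces as [ũ] (rule 2).
Rule 1 applies to /n/ (between /u/ and /b/: before a labial or velar stop) → [m].
/o/ — word-final; rule 2 does not apply here → [o].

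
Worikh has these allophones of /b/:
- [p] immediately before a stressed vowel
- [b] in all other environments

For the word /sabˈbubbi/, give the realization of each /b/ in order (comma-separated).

[b], [p], [b], [b]

Occurrence 1 (position 3): no conditioning environment matches → elsewhere allophone [b].
Occurrence 2 (position 4): immediately before a stressed vowel → [p].
Occurrence 3 (position 6): no conditioning environment matches → elsewhere allophone [b].
Occurrence 4 (position 7): no conditioning environment matches → elsewhere allophone [b].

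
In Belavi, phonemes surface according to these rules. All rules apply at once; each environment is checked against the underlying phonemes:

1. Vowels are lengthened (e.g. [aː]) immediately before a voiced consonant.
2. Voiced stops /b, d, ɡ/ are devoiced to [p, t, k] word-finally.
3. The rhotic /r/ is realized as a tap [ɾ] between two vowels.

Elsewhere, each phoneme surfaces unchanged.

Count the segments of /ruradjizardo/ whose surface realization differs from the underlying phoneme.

5

Segments that undergo a rule: /u/ → [uː] (rule 1); /r/ → [ɾ] (rule 3); /a/ → [aː] (rule 1); /i/ → [iː] (rule 1); /a/ → [aː] (rule 1).
All other segments surface unchanged.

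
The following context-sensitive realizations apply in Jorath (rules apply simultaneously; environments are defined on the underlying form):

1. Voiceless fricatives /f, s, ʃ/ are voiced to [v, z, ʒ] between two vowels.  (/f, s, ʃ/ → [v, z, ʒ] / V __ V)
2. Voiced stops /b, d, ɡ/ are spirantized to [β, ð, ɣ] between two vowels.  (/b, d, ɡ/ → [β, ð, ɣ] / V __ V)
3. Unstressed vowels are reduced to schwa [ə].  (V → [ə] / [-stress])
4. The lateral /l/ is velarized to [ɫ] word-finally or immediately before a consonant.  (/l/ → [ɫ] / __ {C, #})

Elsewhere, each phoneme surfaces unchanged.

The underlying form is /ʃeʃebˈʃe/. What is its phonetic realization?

/ʃ/ (word-initial): rule 1 targets it, but not between two vowels → unchanged [ʃ].
/e/ (between /ʃ/ and /ʃ/) occurs in an unstressed syllable → [ə] by rule 3.
/ʃ/ (between /e/ and /e/): between two vowels, so rule 1 applies → [ʒ].
/e/ meets the environment for rule 3 (in an unstressed syllable) → [ə].
/b/ (between /e/ and /ʃ/) fails the environment for rule 2, so it stays [b].
/ʃ/ (between /b/ and /e/) fails the environment for rule 1, so it stays [ʃ].
/e/ (word-final) is in the target of rule 3 but the environment (in an unstressed syllable) is not met → [e].

[ʃəʒəbˈʃe]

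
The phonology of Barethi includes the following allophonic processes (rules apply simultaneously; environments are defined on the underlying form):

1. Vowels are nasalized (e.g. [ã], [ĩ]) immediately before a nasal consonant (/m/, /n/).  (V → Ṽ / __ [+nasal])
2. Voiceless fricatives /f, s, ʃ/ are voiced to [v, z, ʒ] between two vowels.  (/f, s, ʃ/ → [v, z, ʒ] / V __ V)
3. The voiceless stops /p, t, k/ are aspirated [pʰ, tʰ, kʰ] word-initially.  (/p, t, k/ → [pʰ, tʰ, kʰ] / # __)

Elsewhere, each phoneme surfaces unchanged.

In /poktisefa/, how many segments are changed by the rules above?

Segments that undergo a rule: /p/ → [pʰ] (rule 3); /s/ → [z] (rule 2); /f/ → [v] (rule 2).
All other segments surface unchanged.

3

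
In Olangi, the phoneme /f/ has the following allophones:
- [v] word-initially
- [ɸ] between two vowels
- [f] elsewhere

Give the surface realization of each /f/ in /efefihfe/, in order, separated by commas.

[ɸ], [ɸ], [f]

Occurrence 1 (position 2): between two vowels → [ɸ].
Occurrence 2 (position 4): between two vowels → [ɸ].
Occurrence 3 (position 7): no conditioning environment matches → elsewhere allophone [f].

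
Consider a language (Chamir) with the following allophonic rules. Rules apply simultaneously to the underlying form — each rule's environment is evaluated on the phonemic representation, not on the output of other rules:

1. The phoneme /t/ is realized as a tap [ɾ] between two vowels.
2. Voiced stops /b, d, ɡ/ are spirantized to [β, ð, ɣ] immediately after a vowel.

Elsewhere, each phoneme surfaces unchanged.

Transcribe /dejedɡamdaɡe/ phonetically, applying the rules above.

[dejeðɡamdaɣe]

/d/ — word-initial; rule 2 does not apply here → [d].
/e/ — not in any rule's target class → [e].
/j/ stays [j].
/e/ (between /j/ and /d/) is unaffected → [e].
Rule 2 applies to /d/ (between /e/ and /ɡ/: immediately after a vowel) → [ð].
/ɡ/ (between /d/ and /a/) fails the environment for rule 2, so it stays [ɡ].
/a/ (between /ɡ/ and /m/) is unaffected → [a].
/m/ stays [m].
/d/ (between /m/ and /a/): rule 2 targets it, but not immediately after a vowel → unchanged [d].
/a/ — not in any rule's target class → [a].
/ɡ/ (between /a/ and /e/) occurs immediately after a vowel → [ɣ] by rule 2.
/e/ (word-final): no rule targets it → [e].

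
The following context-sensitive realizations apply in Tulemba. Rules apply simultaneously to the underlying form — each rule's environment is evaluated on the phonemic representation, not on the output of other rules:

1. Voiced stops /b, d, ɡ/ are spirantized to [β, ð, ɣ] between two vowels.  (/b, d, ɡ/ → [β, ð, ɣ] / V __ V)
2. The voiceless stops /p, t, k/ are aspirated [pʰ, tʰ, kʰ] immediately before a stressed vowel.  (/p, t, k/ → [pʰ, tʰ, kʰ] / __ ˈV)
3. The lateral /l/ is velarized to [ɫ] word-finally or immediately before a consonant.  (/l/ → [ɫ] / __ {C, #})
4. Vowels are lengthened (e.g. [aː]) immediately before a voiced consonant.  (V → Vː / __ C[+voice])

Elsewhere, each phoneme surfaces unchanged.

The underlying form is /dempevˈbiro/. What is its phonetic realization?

/d/ (word-initial) is in the target of rule 1 but the environment (between two vowels) is not met → [d].
/e/ meets the environment for rule 4 (before a voiced consonant) → [eː].
/m/ — not in any rule's target class → [m].
/p/ (between /m/ and /e/) is in the target of rule 2 but the environment (immediately before a stressed vowel) is not met → [p].
/e/ — between /p/ and /v/, before a voiced consonant — surfaces as [eː] (rule 4).
/v/ (between /e/ and /b/): no rule targets it → [v].
/b/ (between /v/ and /i/) fails the environment for rule 1, so it stays [b].
Rule 4 applies to /i/ (between /b/ and /r/: before a voiced consonant) → [iː].
/r/ — not in any rule's target class → [r].
/o/ (word-final): rule 4 targets it, but not before a voiced consonant → unchanged [o].

[deːmpeːvˈbiːro]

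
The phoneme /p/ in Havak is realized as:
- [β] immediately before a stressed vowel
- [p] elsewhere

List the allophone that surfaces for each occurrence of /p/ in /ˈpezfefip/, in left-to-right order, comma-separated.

Occurrence 1 (position 1): immediately before a stressed vowel → [β].
Occurrence 2 (position 8): no conditioning environment matches → elsewhere allophone [p].

[β], [p]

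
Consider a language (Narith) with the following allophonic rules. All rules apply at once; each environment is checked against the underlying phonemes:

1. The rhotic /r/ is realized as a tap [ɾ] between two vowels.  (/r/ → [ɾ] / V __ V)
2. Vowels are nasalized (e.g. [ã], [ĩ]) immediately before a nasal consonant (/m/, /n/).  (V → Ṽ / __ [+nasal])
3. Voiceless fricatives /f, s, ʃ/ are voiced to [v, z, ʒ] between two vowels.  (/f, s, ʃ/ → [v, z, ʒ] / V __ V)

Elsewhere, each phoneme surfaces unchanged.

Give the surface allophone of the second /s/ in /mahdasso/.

/s/ — between /s/ and /o/; rule 3 does not apply here → [s].

[s]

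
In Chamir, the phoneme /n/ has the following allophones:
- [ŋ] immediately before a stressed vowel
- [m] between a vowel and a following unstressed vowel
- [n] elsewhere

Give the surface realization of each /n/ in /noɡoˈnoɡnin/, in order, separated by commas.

Occurrence 1 (position 1): no conditioning environment matches → elsewhere allophone [n].
Occurrence 2 (position 5): immediately before a stressed vowel → [ŋ].
Occurrence 3 (position 8): no conditioning environment matches → elsewhere allophone [n].
Occurrence 4 (position 10): no conditioning environment matches → elsewhere allophone [n].

[n], [ŋ], [n], [n]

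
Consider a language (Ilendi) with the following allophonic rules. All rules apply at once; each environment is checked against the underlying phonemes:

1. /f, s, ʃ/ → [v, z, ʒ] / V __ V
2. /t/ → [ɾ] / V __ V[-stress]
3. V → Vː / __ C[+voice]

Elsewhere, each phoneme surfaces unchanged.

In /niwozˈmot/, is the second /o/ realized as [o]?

/o/ (between /m/ and /t/) is in the target of rule 3 but the environment (before a voiced consonant) is not met → [o].
The actual realization is [o], which matches [o].

Yes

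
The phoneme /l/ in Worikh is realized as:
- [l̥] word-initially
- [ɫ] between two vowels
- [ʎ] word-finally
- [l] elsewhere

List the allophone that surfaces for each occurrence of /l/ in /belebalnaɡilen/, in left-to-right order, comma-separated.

Occurrence 1 (position 3): between two vowels → [ɫ].
Occurrence 2 (position 7): no conditioning environment matches → elsewhere allophone [l].
Occurrence 3 (position 12): between two vowels → [ɫ].

[ɫ], [l], [ɫ]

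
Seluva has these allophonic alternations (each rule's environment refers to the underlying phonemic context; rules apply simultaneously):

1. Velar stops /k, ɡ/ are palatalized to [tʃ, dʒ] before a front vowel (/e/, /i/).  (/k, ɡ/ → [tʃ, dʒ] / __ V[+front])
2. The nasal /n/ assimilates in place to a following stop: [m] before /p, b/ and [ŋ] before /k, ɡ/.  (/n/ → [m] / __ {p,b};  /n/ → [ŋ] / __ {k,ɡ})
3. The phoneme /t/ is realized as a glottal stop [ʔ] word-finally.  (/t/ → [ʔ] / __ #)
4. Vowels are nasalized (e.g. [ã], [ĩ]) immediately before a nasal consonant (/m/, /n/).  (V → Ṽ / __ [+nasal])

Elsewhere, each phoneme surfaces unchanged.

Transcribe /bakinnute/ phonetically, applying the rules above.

[batʃĩnnute]

/b/ — not in any rule's target class → [b].
/a/ (between /b/ and /k/) is in the target of rule 4 but the environment (before a nasal consonant) is not met → [a].
Rule 1 applies to /k/ (between /a/ and /i/: before a front vowel) → [tʃ].
/i/ — between /k/ and /n/, before a nasal consonant — surfaces as [ĩ] (rule 4).
/n/ — between /i/ and /n/; rule 2 does not apply here → [n].
/n/ (between /n/ and /u/): rule 2 targets it, but not before a labial or velar stop → unchanged [n].
/u/ — between /n/ and /t/; rule 4 does not apply here → [u].
/t/ — between /u/ and /e/; rule 3 does not apply here → [t].
/e/ — word-final; rule 4 does not apply here → [e].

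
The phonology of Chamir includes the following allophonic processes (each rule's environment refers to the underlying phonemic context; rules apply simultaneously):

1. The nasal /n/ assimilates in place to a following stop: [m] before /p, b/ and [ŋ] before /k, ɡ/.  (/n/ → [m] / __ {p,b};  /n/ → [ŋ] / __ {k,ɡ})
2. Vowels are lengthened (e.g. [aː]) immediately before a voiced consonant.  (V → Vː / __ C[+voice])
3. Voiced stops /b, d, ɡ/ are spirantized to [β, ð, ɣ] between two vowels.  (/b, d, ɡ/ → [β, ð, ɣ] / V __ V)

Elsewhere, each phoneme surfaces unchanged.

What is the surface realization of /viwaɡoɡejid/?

[viːwaːɣoːɣeːjiːd]

/v/ (word-initial) is unaffected → [v].
/i/ — between /v/ and /w/, before a voiced consonant — surfaces as [iː] (rule 2).
/w/ stays [w].
/a/ (between /w/ and /ɡ/) occurs before a voiced consonant → [aː] by rule 2.
/ɡ/ — between /a/ and /o/, between two vowels — surfaces as [ɣ] (rule 3).
/o/ (between /ɡ/ and /ɡ/): before a voiced consonant, so rule 2 applies → [oː].
/ɡ/ meets the environment for rule 3 (between two vowels) → [ɣ].
/e/ (between /ɡ/ and /j/): before a voiced consonant, so rule 2 applies → [eː].
/j/ — not in any rule's target class → [j].
/i/ (between /j/ and /d/): before a voiced consonant, so rule 2 applies → [iː].
/d/ (word-final): rule 3 targets it, but not between two vowels → unchanged [d].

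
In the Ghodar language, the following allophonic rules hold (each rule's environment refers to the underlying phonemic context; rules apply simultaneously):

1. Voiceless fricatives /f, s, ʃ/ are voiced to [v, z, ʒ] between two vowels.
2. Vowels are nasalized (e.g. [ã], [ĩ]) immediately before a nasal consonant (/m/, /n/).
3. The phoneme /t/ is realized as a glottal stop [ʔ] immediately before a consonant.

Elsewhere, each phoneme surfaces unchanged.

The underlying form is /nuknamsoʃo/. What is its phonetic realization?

[nuknãmsoʒo]

/n/ — not in any rule's target class → [n].
/u/ — between /n/ and /k/; rule 2 does not apply here → [u].
/k/ stays [k].
/n/ (between /k/ and /a/): no rule targets it → [n].
Rule 2 applies to /a/ (between /n/ and /m/: before a nasal consonant) → [ã].
/m/ — not in any rule's target class → [m].
/s/ — between /m/ and /o/; rule 1 does not apply here → [s].
/o/ — between /s/ and /ʃ/; rule 2 does not apply here → [o].
/ʃ/ (between /o/ and /o/) occurs between two vowels → [ʒ] by rule 1.
/o/ — word-final; rule 2 does not apply here → [o].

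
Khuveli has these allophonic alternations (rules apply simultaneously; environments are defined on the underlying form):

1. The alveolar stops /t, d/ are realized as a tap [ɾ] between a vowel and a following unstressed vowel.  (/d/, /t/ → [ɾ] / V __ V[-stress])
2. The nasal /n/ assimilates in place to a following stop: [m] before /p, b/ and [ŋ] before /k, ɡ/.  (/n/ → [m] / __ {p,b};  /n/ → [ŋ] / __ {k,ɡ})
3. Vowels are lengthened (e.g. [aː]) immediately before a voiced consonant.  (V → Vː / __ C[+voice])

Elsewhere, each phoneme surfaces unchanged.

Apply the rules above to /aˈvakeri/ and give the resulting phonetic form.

[aːˈvakeːri]

/a/ meets the environment for rule 3 (before a voiced consonant) → [aː].
/v/ stays [v].
/a/ (between /v/ and /k/): rule 3 targets it, but not before a voiced consonant → unchanged [a].
/k/ — not in any rule's target class → [k].
/e/ (between /k/ and /r/) occurs before a voiced consonant → [eː] by rule 3.
/r/ — not in any rule's target class → [r].
/i/ (word-final) is in the target of rule 3 but the environment (before a voiced consonant) is not met → [i].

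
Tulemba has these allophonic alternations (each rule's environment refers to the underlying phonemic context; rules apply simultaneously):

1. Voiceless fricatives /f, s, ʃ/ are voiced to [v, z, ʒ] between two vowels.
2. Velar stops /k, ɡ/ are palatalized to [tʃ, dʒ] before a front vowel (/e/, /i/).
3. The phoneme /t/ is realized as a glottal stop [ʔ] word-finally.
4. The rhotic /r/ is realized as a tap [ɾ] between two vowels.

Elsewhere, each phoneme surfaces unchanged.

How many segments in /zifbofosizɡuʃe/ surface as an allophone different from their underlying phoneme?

3

Segments that undergo a rule: /f/ → [v] (rule 1); /s/ → [z] (rule 1); /ʃ/ → [ʒ] (rule 1).
All other segments surface unchanged.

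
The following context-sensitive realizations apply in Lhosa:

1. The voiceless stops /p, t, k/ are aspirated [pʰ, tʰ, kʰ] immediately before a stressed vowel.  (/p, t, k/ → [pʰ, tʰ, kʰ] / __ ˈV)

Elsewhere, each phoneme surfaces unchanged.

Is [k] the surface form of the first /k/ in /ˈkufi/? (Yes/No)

Rule 1 applies to /k/ (word-initial: immediately before a stressed vowel) → [kʰ].
The actual realization is [kʰ], not [k].

No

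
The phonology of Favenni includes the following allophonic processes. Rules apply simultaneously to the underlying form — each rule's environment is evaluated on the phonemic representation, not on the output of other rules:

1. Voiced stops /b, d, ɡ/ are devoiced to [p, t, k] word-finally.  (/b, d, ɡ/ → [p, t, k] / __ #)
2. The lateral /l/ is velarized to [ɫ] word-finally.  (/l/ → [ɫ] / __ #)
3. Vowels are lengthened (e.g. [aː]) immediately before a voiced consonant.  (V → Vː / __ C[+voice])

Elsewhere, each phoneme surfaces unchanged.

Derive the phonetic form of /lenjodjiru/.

/l/ — word-initial; rule 2 does not apply here → [l].
/e/ (between /l/ and /n/) occurs before a voiced consonant → [eː] by rule 3.
/n/ — not in any rule's target class → [n].
/j/ (between /n/ and /o/) is unaffected → [j].
/o/ — between /j/ and /d/, before a voiced consonant — surfaces as [oː] (rule 3).
/d/ — between /o/ and /j/; rule 1 does not apply here → [d].
/j/ (between /d/ and /i/): no rule targets it → [j].
/i/ meets the environment for rule 3 (before a voiced consonant) → [iː].
/r/ stays [r].
/u/ — word-final; rule 3 does not apply here → [u].

[leːnjoːdjiːru]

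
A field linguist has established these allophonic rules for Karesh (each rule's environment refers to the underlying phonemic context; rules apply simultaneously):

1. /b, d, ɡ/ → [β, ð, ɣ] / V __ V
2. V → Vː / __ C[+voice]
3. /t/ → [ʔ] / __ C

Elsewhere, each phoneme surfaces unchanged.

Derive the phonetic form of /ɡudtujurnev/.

[ɡuːdtuːjuːrneːv]

/ɡ/ (word-initial): rule 1 targets it, but not between two vowels → unchanged [ɡ].
/u/ — between /ɡ/ and /d/, before a voiced consonant — surfaces as [uː] (rule 2).
/d/ (between /u/ and /t/) is in the target of rule 1 but the environment (between two vowels) is not met → [d].
/t/ — between /d/ and /u/; rule 3 does not apply here → [t].
/u/ (between /t/ and /j/): before a voiced consonant, so rule 2 applies → [uː].
/j/ (between /u/ and /u/) is unaffected → [j].
/u/ (between /j/ and /r/): before a voiced consonant, so rule 2 applies → [uː].
/r/ (between /u/ and /n/) is unaffected → [r].
/n/ (between /r/ and /e/) is unaffected → [n].
/e/ (between /n/ and /v/) occurs before a voiced consonant → [eː] by rule 2.
/v/ (word-final): no rule targets it → [v].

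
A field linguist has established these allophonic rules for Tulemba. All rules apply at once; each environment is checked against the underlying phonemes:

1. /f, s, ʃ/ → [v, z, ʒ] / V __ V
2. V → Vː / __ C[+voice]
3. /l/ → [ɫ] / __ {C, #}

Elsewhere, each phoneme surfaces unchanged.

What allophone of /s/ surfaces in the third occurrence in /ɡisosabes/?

/s/ (word-final): rule 1 targets it, but not between two vowels → unchanged [s].

[s]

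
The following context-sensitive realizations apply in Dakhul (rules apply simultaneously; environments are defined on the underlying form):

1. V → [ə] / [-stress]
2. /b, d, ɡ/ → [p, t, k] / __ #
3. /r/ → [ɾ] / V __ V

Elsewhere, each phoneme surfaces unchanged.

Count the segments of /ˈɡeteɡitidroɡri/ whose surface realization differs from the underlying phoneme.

5

Segments that undergo a rule: /e/ → [ə] (rule 1); /i/ → [ə] (rule 1); /i/ → [ə] (rule 1); /o/ → [ə] (rule 1); /i/ → [ə] (rule 1).
All other segments surface unchanged.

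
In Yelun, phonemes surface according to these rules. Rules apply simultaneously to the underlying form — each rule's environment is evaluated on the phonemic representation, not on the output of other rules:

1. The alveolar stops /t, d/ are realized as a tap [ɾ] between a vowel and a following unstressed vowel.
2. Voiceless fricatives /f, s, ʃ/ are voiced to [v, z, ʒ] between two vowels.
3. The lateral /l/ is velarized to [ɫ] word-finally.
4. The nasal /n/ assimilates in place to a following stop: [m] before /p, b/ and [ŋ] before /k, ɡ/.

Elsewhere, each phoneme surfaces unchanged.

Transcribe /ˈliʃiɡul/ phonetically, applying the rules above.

[ˈliʒiɡuɫ]

/l/ (word-initial) fails the environment for rule 3, so it stays [l].
/i/ (between /l/ and /ʃ/) is unaffected → [i].
/ʃ/ (between /i/ and /i/): between two vowels, so rule 2 applies → [ʒ].
/i/ stays [i].
/ɡ/ stays [ɡ].
/u/ stays [u].
Rule 3 applies to /l/ (word-final: word-finally) → [ɫ].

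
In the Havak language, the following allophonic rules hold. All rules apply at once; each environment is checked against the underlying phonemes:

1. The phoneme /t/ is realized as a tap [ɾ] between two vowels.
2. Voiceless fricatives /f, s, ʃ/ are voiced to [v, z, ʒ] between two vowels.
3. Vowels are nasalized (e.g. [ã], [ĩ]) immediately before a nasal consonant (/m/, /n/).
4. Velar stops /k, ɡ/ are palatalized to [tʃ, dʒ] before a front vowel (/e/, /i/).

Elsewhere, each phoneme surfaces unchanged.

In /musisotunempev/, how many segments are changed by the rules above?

Segments that undergo a rule: /s/ → [z] (rule 2); /s/ → [z] (rule 2); /t/ → [ɾ] (rule 1); /u/ → [ũ] (rule 3); /e/ → [ẽ] (rule 3).
All other segments surface unchanged.

5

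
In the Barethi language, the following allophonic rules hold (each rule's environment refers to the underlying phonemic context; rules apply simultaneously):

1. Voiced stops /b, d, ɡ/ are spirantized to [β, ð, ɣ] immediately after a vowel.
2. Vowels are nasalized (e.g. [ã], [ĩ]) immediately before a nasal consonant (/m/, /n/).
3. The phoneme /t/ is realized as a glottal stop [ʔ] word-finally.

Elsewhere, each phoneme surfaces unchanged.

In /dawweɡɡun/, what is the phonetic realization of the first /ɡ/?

[ɣ]

/ɡ/ — between /e/ and /ɡ/, immediately after a vowel — surfaces as [ɣ] (rule 1).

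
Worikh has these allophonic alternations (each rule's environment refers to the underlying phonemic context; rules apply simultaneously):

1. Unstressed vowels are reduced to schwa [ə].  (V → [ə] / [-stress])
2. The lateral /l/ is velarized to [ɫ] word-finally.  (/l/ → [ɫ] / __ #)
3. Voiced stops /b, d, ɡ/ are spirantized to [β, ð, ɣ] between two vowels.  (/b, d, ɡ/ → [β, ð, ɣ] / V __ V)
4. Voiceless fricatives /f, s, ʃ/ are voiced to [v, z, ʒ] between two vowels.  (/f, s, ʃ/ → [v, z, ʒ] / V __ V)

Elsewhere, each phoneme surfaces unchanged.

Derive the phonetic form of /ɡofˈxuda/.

/ɡ/ (word-initial) is in the target of rule 3 but the environment (between two vowels) is not met → [ɡ].
/o/ (between /ɡ/ and /f/) occurs in an unstressed syllable → [ə] by rule 1.
/f/ (between /o/ and /x/): rule 4 targets it, but not between two vowels → unchanged [f].
/x/ (between /f/ and /u/) is unaffected → [x].
/u/ (between /x/ and /d/) fails the environment for rule 1, so it stays [u].
/d/ (between /u/ and /a/): between two vowels, so rule 3 applies → [ð].
/a/ meets the environment for rule 1 (in an unstressed syllable) → [ə].

[ɡəfˈxuðə]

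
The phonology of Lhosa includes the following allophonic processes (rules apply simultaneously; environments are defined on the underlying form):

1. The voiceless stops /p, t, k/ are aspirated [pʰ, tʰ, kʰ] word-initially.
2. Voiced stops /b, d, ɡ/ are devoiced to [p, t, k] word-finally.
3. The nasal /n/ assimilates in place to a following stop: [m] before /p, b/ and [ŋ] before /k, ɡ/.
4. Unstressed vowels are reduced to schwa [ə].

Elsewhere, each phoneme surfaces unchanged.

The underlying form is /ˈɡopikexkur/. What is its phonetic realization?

/ɡ/ (word-initial) fails the environment for rule 2, so it stays [ɡ].
/o/ (between /ɡ/ and /p/): rule 4 targets it, but not in an unstressed syllable → unchanged [o].
/p/ (between /o/ and /i/): rule 1 targets it, but not word-initially → unchanged [p].
/i/ (between /p/ and /k/): in an unstressed syllable, so rule 4 applies → [ə].
/k/ (between /i/ and /e/) is in the target of rule 1 but the environment (word-initially) is not met → [k].
/e/ (between /k/ and /x/) occurs in an unstressed syllable → [ə] by rule 4.
/x/ — not in any rule's target class → [x].
/k/ (between /x/ and /u/): rule 1 targets it, but not word-initially → unchanged [k].
/u/ — between /k/ and /r/, in an unstressed syllable — surfaces as [ə] (rule 4).
/r/ (word-final) is unaffected → [r].

[ˈɡopəkəxkər]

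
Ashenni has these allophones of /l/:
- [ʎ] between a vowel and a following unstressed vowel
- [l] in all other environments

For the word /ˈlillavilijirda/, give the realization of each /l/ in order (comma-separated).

Occurrence 1 (position 1): no conditioning environment matches → elsewhere allophone [l].
Occurrence 2 (position 3): no conditioning environment matches → elsewhere allophone [l].
Occurrence 3 (position 4): no conditioning environment matches → elsewhere allophone [l].
Occurrence 4 (position 8): between a vowel and a following unstressed vowel → [ʎ].

[l], [l], [l], [ʎ]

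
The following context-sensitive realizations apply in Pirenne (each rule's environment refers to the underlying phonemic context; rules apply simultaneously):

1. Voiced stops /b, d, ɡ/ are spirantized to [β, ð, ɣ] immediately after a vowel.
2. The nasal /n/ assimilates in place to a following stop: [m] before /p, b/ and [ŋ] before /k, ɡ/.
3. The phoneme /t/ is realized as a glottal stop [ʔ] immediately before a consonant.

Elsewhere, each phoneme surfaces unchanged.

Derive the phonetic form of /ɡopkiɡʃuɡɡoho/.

/ɡ/ (word-initial): rule 1 targets it, but not immediately after a vowel → unchanged [ɡ].
/ɡ/ — between /i/ and /ʃ/, immediately after a vowel — surfaces as [ɣ] (rule 1).
/ɡ/ (between /u/ and /ɡ/) occurs immediately after a vowel → [ɣ] by rule 1.
/ɡ/ — between /ɡ/ and /o/; rule 1 does not apply here → [ɡ].

[ɡopkiɣʃuɣɡoho]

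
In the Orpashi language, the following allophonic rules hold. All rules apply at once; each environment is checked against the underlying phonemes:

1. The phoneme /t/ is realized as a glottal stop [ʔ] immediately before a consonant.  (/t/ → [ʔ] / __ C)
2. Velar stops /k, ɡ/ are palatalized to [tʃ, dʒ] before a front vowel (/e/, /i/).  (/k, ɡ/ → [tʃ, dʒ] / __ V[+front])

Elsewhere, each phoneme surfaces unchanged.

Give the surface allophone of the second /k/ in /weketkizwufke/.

[tʃ]

Rule 2 applies to /k/ (between /t/ and /i/: before a front vowel) → [tʃ].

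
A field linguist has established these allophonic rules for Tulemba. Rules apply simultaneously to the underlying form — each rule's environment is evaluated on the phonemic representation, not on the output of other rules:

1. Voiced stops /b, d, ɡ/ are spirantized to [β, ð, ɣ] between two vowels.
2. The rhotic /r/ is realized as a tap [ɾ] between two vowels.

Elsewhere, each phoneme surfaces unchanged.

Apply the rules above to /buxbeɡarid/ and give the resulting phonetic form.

[buxbeɣaɾid]

/b/ (word-initial): rule 1 targets it, but not between two vowels → unchanged [b].
/b/ — between /x/ and /e/; rule 1 does not apply here → [b].
/ɡ/ (between /e/ and /a/): between two vowels, so rule 1 applies → [ɣ].
Rule 2 applies to /r/ (between /a/ and /i/: between two vowels) → [ɾ].
/d/ (word-final): rule 1 targets it, but not between two vowels → unchanged [d].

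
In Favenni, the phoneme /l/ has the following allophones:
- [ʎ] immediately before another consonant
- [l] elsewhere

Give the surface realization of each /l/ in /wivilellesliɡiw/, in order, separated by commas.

Occurrence 1 (position 5): no conditioning environment matches → elsewhere allophone [l].
Occurrence 2 (position 7): immediately before another consonant → [ʎ].
Occurrence 3 (position 8): no conditioning environment matches → elsewhere allophone [l].
Occurrence 4 (position 11): no conditioning environment matches → elsewhere allophone [l].

[l], [ʎ], [l], [l]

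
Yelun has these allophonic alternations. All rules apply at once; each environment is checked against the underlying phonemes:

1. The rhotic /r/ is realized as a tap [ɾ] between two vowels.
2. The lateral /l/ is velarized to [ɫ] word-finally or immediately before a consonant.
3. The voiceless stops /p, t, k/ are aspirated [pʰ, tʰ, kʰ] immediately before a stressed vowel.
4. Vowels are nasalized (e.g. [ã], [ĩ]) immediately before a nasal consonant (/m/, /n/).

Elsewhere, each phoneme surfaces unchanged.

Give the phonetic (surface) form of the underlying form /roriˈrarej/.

[roɾiˈɾaɾej]

/r/ (word-initial) is in the target of rule 1 but the environment (between two vowels) is not met → [r].
/o/ (between /r/ and /r/) is in the target of rule 4 but the environment (before a nasal consonant) is not met → [o].
/r/ (between /o/ and /i/) occurs between two vowels → [ɾ] by rule 1.
/i/ — between /r/ and /r/; rule 4 does not apply here → [i].
/r/ meets the environment for rule 1 (between two vowels) → [ɾ].
/a/ (between /r/ and /r/): rule 4 targets it, but not before a nasal consonant → unchanged [a].
/r/ (between /a/ and /e/) occurs between two vowels → [ɾ] by rule 1.
/e/ (between /r/ and /j/): rule 4 targets it, but not before a nasal consonant → unchanged [e].
/j/ — not in any rule's target class → [j].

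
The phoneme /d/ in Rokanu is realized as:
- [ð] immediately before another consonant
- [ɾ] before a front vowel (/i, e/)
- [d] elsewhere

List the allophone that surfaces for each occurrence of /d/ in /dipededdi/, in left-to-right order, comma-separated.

Occurrence 1 (position 1): before a front vowel (/i, e/) → [ɾ].
Occurrence 2 (position 5): before a front vowel (/i, e/) → [ɾ].
Occurrence 3 (position 7): immediately before another consonant → [ð].
Occurrence 4 (position 8): before a front vowel (/i, e/) → [ɾ].

[ɾ], [ɾ], [ð], [ɾ]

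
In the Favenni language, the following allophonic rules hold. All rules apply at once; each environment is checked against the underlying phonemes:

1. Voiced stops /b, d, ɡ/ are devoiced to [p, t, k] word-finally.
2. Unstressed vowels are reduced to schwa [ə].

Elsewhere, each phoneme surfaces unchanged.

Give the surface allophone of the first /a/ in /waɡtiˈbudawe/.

[ə]

Rule 2 applies to /a/ (between /w/ and /ɡ/: in an unstressed syllable) → [ə].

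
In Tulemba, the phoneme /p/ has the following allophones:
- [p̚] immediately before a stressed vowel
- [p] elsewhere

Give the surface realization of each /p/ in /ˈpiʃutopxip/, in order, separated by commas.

[p̚], [p], [p]

Occurrence 1 (position 1): immediately before a stressed vowel → [p̚].
Occurrence 2 (position 7): no conditioning environment matches → elsewhere allophone [p].
Occurrence 3 (position 10): no conditioning environment matches → elsewhere allophone [p].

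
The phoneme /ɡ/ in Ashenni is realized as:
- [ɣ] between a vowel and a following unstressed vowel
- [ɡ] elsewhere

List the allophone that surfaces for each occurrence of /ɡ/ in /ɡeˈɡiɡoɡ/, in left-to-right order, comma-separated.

Occurrence 1 (position 1): no conditioning environment matches → elsewhere allophone [ɡ].
Occurrence 2 (position 3): no conditioning environment matches → elsewhere allophone [ɡ].
Occurrence 3 (position 5): between a vowel and a following unstressed vowel → [ɣ].
Occurrence 4 (position 7): no conditioning environment matches → elsewhere allophone [ɡ].

[ɡ], [ɡ], [ɣ], [ɡ]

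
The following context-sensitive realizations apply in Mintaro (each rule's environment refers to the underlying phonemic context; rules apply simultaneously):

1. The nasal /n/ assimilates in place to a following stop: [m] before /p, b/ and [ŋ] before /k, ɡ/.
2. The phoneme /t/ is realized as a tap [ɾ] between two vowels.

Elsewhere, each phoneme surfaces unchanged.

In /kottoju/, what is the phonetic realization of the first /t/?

/t/ (between /o/ and /t/) fails the environment for rule 2, so it stays [t].

[t]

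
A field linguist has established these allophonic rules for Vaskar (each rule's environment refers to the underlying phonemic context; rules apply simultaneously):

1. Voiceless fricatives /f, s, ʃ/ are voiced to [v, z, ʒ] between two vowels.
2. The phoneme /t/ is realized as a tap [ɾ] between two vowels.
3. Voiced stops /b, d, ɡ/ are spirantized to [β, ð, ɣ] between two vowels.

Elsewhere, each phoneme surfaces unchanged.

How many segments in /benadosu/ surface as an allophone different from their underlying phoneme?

2

Segments that undergo a rule: /d/ → [ð] (rule 3); /s/ → [z] (rule 1).
All other segments surface unchanged.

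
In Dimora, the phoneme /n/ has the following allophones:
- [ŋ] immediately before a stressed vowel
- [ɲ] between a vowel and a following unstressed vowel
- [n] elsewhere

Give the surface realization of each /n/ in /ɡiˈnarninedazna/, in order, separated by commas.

Occurrence 1 (position 3): immediately before a stressed vowel → [ŋ].
Occurrence 2 (position 6): no conditioning environment matches → elsewhere allophone [n].
Occurrence 3 (position 8): between a vowel and a following unstressed vowel → [ɲ].
Occurrence 4 (position 13): no conditioning environment matches → elsewhere allophone [n].

[ŋ], [n], [ɲ], [n]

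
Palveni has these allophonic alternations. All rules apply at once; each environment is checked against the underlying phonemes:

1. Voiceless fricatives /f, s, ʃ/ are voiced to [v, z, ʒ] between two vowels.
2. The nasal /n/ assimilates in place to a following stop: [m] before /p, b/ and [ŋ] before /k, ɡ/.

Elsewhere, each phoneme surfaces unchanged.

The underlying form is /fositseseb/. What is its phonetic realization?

/f/ (word-initial) is in the target of rule 1 but the environment (between two vowels) is not met → [f].
/o/ (between /f/ and /s/) is unaffected → [o].
/s/ — between /o/ and /i/, between two vowels — surfaces as [z] (rule 1).
/i/ — not in any rule's target class → [i].
/t/ (between /i/ and /s/): no rule targets it → [t].
/s/ (between /t/ and /e/): rule 1 targets it, but not between two vowels → unchanged [s].
/e/ (between /s/ and /s/): no rule targets it → [e].
/s/ meets the environment for rule 1 (between two vowels) → [z].
/e/ (between /s/ and /b/) is unaffected → [e].
/b/ (word-final) is unaffected → [b].

[fozitsezeb]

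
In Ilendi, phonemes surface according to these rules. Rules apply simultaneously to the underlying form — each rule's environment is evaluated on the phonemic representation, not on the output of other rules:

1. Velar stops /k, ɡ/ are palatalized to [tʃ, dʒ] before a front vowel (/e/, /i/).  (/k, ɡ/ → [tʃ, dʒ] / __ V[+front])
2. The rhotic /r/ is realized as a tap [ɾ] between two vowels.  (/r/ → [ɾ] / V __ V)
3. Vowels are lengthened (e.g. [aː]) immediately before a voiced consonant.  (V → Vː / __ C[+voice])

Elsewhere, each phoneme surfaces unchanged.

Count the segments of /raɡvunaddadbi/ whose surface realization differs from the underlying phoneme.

4

Segments that undergo a rule: /a/ → [aː] (rule 3); /u/ → [uː] (rule 3); /a/ → [aː] (rule 3); /a/ → [aː] (rule 3).
All other segments surface unchanged.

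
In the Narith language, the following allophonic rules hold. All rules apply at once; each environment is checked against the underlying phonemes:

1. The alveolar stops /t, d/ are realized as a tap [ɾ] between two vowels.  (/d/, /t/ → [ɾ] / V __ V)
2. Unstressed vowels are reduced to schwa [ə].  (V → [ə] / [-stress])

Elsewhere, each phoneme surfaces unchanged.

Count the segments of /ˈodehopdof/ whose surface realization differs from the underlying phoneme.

4

Segments that undergo a rule: /d/ → [ɾ] (rule 1); /e/ → [ə] (rule 2); /o/ → [ə] (rule 2); /o/ → [ə] (rule 2).
All other segments surface unchanged.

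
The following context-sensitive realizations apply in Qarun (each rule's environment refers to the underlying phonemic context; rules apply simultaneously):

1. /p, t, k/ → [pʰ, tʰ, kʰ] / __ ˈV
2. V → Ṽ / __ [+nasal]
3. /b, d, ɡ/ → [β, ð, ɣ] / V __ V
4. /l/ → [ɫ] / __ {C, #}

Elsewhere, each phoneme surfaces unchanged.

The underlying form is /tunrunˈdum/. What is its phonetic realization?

/t/ — word-initial; rule 1 does not apply here → [t].
/u/ (between /t/ and /n/): before a nasal consonant, so rule 2 applies → [ũ].
/n/ stays [n].
/r/ — not in any rule's target class → [r].
/u/ meets the environment for rule 2 (before a nasal consonant) → [ũ].
/n/ (between /u/ and /d/): no rule targets it → [n].
/d/ (between /n/ and /u/) is in the target of rule 3 but the environment (between two vowels) is not met → [d].
/u/ (between /d/ and /m/) occurs before a nasal consonant → [ũ] by rule 2.
/m/ — not in any rule's target class → [m].

[tũnrũnˈdũm]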